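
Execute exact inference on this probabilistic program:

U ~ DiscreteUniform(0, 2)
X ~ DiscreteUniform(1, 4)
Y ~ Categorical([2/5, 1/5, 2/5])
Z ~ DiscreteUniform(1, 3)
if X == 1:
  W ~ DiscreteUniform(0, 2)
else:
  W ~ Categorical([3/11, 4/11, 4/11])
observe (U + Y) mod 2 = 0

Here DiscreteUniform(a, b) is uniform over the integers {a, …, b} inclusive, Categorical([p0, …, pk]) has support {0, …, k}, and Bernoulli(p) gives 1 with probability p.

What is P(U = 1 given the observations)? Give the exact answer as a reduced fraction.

Enumerate traces; 180 have nonzero weight after conditioning:
  (U=0, X=1, Y=0, Z=1, W=0) weight 1/270
  (U=0, X=1, Y=0, Z=1, W=1) weight 1/270
  (U=0, X=1, Y=0, Z=1, W=2) weight 1/270
  (U=0, X=1, Y=0, Z=2, W=0) weight 1/270
  (U=0, X=1, Y=0, Z=2, W=1) weight 1/270
  (U=0, X=1, Y=0, Z=2, W=2) weight 1/270
  (U=0, X=1, Y=0, Z=3, W=0) weight 1/270
  (U=0, X=1, Y=0, Z=3, W=1) weight 1/270
  (U=1, X=1, Y=1, Z=1, W=0) weight 1/540
  (U=2, X=1, Y=0, Z=1, W=0) weight 1/270
  … 170 more
Group by U:
  weight(U=0) = 4/15
  weight(U=1) = 1/15
  weight(U=2) = 4/15
Total weight = 4/15 + 1/15 + 4/15 = 3/5
P(U=0 | obs) = 4/15 / 3/5 = 4/9
P(U=1 | obs) = 1/15 / 3/5 = 1/9
P(U=2 | obs) = 4/15 / 3/5 = 4/9

P(U = 1 | obs) = 1/9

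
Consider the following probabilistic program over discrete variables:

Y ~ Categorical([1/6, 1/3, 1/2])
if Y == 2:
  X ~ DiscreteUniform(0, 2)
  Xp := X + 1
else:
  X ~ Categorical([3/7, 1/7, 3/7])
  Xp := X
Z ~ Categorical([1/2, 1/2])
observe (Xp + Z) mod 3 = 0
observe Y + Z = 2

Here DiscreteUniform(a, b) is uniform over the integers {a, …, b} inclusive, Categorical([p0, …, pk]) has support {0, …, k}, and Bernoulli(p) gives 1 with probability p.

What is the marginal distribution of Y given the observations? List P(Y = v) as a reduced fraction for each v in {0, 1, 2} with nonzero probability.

P(Y=1) = 6/13, P(Y=2) = 7/13

Enumerate traces; 2 have nonzero weight after conditioning:
  (Y=1, X=2, Z=1) weight 1/14
  (Y=2, X=2, Z=0) weight 1/12
Group by Y:
  weight(Y=1) = 1/14
  weight(Y=2) = 1/12
Total weight = 1/14 + 1/12 = 13/84
P(Y=1 | obs) = 1/14 / 13/84 = 6/13
P(Y=2 | obs) = 1/12 / 13/84 = 7/13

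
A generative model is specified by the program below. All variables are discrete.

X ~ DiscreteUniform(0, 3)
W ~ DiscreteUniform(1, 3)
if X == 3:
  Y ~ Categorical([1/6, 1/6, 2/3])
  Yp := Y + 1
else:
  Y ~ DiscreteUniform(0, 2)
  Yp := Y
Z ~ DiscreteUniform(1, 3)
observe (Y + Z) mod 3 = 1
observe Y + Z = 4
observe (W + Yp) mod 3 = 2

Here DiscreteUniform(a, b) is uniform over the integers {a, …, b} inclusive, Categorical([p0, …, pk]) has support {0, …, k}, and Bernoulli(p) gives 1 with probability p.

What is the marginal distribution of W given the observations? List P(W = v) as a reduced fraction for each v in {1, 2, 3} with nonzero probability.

P(W=1) = 6/17, P(W=2) = 4/17, P(W=3) = 7/17

Enumerate traces; 8 have nonzero weight after conditioning:
  (X=0, W=1, Y=1, Z=3) weight 1/108
  (X=0, W=3, Y=2, Z=2) weight 1/108
  (X=1, W=1, Y=1, Z=3) weight 1/108
  (X=1, W=3, Y=2, Z=2) weight 1/108
  (X=2, W=1, Y=1, Z=3) weight 1/108
  (X=2, W=3, Y=2, Z=2) weight 1/108
  (X=3, W=2, Y=2, Z=2) weight 1/54
  (X=3, W=3, Y=1, Z=3) weight 1/216
Group by W:
  weight(W=1) = 1/36
  weight(W=2) = 1/54
  weight(W=3) = 7/216
Total weight = 1/36 + 1/54 + 7/216 = 17/216
P(W=1 | obs) = 1/36 / 17/216 = 6/17
P(W=2 | obs) = 1/54 / 17/216 = 4/17
P(W=3 | obs) = 7/216 / 17/216 = 7/17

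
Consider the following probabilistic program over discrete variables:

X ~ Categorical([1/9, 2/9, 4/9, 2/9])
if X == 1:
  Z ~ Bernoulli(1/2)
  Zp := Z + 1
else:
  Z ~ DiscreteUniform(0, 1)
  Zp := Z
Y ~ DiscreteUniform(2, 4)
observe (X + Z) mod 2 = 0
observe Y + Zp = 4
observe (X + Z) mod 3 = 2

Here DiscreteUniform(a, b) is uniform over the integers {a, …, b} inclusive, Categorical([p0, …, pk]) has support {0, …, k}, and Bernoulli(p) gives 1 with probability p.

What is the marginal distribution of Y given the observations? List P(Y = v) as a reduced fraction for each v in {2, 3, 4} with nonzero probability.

Enumerate traces; 2 have nonzero weight after conditioning:
  (X=1, Z=1, Y=2) weight 1/27
  (X=2, Z=0, Y=4) weight 2/27
Group by Y:
  weight(Y=2) = 1/27
  weight(Y=4) = 2/27
Total weight = 1/27 + 2/27 = 1/9
P(Y=2 | obs) = 1/27 / 1/9 = 1/3
P(Y=4 | obs) = 2/27 / 1/9 = 2/3

P(Y=2) = 1/3, P(Y=4) = 2/3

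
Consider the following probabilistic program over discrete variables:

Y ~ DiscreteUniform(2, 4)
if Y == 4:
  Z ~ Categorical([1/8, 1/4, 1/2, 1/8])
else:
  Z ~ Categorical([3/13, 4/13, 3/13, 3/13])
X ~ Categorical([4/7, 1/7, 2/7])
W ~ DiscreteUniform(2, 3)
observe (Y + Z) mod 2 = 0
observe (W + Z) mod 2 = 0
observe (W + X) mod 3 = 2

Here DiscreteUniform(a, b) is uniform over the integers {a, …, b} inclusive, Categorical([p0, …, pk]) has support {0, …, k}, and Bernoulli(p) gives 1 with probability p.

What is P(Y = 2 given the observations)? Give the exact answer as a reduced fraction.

Enumerate traces; 6 have nonzero weight after conditioning:
  (Y=2, Z=0, X=0, W=2) weight 2/91
  (Y=2, Z=2, X=0, W=2) weight 2/91
  (Y=3, Z=1, X=2, W=3) weight 4/273
  (Y=3, Z=3, X=2, W=3) weight 1/91
  (Y=4, Z=0, X=0, W=2) weight 1/84
  (Y=4, Z=2, X=0, W=2) weight 1/21
Group by Y:
  weight(Y=2) = 4/91
  weight(Y=3) = 1/39
  weight(Y=4) = 5/84
Total weight = 4/91 + 1/39 + 5/84 = 47/364
P(Y=2 | obs) = 4/91 / 47/364 = 16/47
P(Y=3 | obs) = 1/39 / 47/364 = 28/141
P(Y=4 | obs) = 5/84 / 47/364 = 65/141

P(Y = 2 | obs) = 16/47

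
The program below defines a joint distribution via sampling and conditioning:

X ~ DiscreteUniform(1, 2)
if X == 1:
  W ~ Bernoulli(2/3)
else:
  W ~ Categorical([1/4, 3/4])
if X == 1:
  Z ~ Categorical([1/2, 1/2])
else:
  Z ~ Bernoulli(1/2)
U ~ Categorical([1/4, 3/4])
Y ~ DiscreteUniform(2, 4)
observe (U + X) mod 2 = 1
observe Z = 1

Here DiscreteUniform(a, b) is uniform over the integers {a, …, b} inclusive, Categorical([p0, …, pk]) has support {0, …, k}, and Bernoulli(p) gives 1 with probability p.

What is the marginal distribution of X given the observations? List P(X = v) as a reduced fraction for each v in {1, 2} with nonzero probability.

Enumerate traces; 12 have nonzero weight after conditioning:
  (X=1, W=0, Z=1, U=0, Y=2) weight 1/144
  (X=1, W=0, Z=1, U=0, Y=3) weight 1/144
  (X=1, W=0, Z=1, U=0, Y=4) weight 1/144
  (X=1, W=1, Z=1, U=0, Y=2) weight 1/72
  (X=1, W=1, Z=1, U=0, Y=3) weight 1/72
  (X=1, W=1, Z=1, U=0, Y=4) weight 1/72
  (X=2, W=0, Z=1, U=1, Y=2) weight 1/64
  (X=2, W=0, Z=1, U=1, Y=3) weight 1/64
  … 4 more
Group by X:
  weight(X=1) = 1/16
  weight(X=2) = 3/16
Total weight = 1/16 + 3/16 = 1/4
P(X=1 | obs) = 1/16 / 1/4 = 1/4
P(X=2 | obs) = 3/16 / 1/4 = 3/4

P(X=1) = 1/4, P(X=2) = 3/4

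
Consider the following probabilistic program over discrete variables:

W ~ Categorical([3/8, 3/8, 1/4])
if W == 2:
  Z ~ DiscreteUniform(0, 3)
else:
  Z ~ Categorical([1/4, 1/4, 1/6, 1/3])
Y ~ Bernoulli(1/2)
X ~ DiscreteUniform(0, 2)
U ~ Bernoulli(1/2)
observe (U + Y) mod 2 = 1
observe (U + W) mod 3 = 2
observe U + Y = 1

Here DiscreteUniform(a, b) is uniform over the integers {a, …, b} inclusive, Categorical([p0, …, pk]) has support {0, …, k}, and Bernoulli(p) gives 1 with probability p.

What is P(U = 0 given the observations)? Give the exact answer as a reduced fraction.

Enumerate traces; 24 have nonzero weight after conditioning:
  (W=1, Z=0, Y=0, X=0, U=1) weight 1/128
  (W=1, Z=0, Y=0, X=1, U=1) weight 1/128
  (W=1, Z=0, Y=0, X=2, U=1) weight 1/128
  (W=1, Z=1, Y=0, X=0, U=1) weight 1/128
  (W=1, Z=1, Y=0, X=1, U=1) weight 1/128
  (W=1, Z=1, Y=0, X=2, U=1) weight 1/128
  (W=1, Z=2, Y=0, X=0, U=1) weight 1/192
  (W=1, Z=2, Y=0, X=1, U=1) weight 1/192
  (W=2, Z=0, Y=1, X=0, U=0) weight 1/192
  … 15 more
Group by U:
  weight(U=0) = 1/16
  weight(U=1) = 3/32
Total weight = 1/16 + 3/32 = 5/32
P(U=0 | obs) = 1/16 / 5/32 = 2/5
P(U=1 | obs) = 3/32 / 5/32 = 3/5

P(U = 0 | obs) = 2/5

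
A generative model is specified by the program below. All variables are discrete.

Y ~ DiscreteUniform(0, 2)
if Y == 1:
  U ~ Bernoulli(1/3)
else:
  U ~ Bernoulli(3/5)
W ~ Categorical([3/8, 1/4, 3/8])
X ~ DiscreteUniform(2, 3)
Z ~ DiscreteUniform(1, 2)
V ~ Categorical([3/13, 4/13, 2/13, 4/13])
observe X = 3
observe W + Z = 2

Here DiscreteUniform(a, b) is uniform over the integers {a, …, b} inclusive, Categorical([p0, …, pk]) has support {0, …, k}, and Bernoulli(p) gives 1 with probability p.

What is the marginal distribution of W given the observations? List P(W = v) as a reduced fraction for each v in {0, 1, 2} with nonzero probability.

Enumerate traces; 48 have nonzero weight after conditioning:
  (Y=0, U=0, W=0, X=3, Z=2, V=0) weight 3/1040
  (Y=0, U=0, W=0, X=3, Z=2, V=1) weight 1/260
  (Y=0, U=0, W=0, X=3, Z=2, V=2) weight 1/520
  (Y=0, U=0, W=0, X=3, Z=2, V=3) weight 1/260
  (Y=0, U=0, W=1, X=3, Z=1, V=0) weight 1/520
  (Y=0, U=0, W=1, X=3, Z=1, V=1) weight 1/390
  (Y=0, U=0, W=1, X=3, Z=1, V=2) weight 1/780
  (Y=0, U=0, W=1, X=3, Z=1, V=3) weight 1/390
  … 40 more
Group by W:
  weight(W=0) = 3/32
  weight(W=1) = 1/16
Total weight = 3/32 + 1/16 = 5/32
P(W=0 | obs) = 3/32 / 5/32 = 3/5
P(W=1 | obs) = 1/16 / 5/32 = 2/5

P(W=0) = 3/5, P(W=1) = 2/5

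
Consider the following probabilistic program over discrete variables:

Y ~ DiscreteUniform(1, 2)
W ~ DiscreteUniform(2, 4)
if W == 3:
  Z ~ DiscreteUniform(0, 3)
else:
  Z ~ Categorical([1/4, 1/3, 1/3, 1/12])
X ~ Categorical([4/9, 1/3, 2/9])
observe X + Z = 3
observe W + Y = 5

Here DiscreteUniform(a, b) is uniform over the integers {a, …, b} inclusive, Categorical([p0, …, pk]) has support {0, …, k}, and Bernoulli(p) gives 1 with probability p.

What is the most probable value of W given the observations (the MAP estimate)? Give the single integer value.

Enumerate traces; 6 have nonzero weight after conditioning:
  (Y=1, W=4, Z=1, X=2) weight 1/81
  (Y=1, W=4, Z=2, X=1) weight 1/54
  (Y=1, W=4, Z=3, X=0) weight 1/162
  (Y=2, W=3, Z=1, X=2) weight 1/108
  (Y=2, W=3, Z=2, X=1) weight 1/72
  (Y=2, W=3, Z=3, X=0) weight 1/54
Group by W:
  weight(W=3) = 1/24
  weight(W=4) = 1/27
Total weight = 1/24 + 1/27 = 17/216
P(W=3 | obs) = 1/24 / 17/216 = 9/17
P(W=4 | obs) = 1/27 / 17/216 = 8/17
argmax = 3

argmax_v P(W = v | obs) = 3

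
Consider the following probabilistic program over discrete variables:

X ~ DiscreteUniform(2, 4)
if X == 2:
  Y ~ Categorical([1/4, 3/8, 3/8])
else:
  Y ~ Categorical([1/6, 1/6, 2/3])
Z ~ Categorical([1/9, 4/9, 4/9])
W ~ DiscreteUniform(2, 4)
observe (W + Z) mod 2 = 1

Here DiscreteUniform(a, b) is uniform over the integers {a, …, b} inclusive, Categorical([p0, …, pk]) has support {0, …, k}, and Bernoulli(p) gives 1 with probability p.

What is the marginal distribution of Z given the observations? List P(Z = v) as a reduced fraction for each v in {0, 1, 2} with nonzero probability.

P(Z=0) = 1/13, P(Z=1) = 8/13, P(Z=2) = 4/13

Enumerate traces; 36 have nonzero weight after conditioning:
  (X=2, Y=0, Z=0, W=3) weight 1/324
  (X=2, Y=0, Z=1, W=2) weight 1/81
  (X=2, Y=0, Z=1, W=4) weight 1/81
  (X=2, Y=0, Z=2, W=3) weight 1/81
  (X=2, Y=1, Z=0, W=3) weight 1/216
  (X=2, Y=1, Z=1, W=2) weight 1/54
  (X=2, Y=1, Z=1, W=4) weight 1/54
  (X=2, Y=1, Z=2, W=3) weight 1/54
  … 28 more
Group by Z:
  weight(Z=0) = 1/27
  weight(Z=1) = 8/27
  weight(Z=2) = 4/27
Total weight = 1/27 + 8/27 + 4/27 = 13/27
P(Z=0 | obs) = 1/27 / 13/27 = 1/13
P(Z=1 | obs) = 8/27 / 13/27 = 8/13
P(Z=2 | obs) = 4/27 / 13/27 = 4/13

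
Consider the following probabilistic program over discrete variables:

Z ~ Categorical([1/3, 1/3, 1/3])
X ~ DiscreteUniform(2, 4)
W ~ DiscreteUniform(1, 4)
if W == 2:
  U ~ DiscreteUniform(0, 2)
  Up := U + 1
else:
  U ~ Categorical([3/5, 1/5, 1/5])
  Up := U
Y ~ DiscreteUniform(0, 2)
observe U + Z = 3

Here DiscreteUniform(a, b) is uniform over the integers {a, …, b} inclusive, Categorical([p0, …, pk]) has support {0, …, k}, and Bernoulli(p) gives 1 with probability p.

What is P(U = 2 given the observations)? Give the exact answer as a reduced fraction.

Enumerate traces; 72 have nonzero weight after conditioning:
  (Z=1, X=2, W=1, U=2, Y=0) weight 1/540
  (Z=1, X=2, W=1, U=2, Y=1) weight 1/540
  (Z=1, X=2, W=1, U=2, Y=2) weight 1/540
  (Z=1, X=2, W=2, U=2, Y=0) weight 1/324
  (Z=1, X=2, W=2, U=2, Y=1) weight 1/324
  (Z=1, X=2, W=2, U=2, Y=2) weight 1/324
  (Z=1, X=2, W=3, U=2, Y=0) weight 1/540
  (Z=1, X=2, W=3, U=2, Y=1) weight 1/540
  (Z=2, X=2, W=1, U=1, Y=0) weight 1/540
  … 63 more
Group by U:
  weight(U=1) = 7/90
  weight(U=2) = 7/90
Total weight = 7/90 + 7/90 = 7/45
P(U=1 | obs) = 7/90 / 7/45 = 1/2
P(U=2 | obs) = 7/90 / 7/45 = 1/2

P(U = 2 | obs) = 1/2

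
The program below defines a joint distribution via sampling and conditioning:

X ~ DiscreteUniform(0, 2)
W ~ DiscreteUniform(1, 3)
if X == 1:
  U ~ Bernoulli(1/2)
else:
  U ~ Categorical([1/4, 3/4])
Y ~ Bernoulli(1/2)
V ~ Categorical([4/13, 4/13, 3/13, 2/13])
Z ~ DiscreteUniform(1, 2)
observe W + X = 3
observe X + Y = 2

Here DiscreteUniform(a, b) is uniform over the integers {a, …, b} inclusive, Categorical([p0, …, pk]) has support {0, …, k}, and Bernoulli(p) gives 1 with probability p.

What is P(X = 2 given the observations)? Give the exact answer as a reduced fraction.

P(X = 2 | obs) = 1/2

Enumerate traces; 32 have nonzero weight after conditioning:
  (X=1, W=2, U=0, Y=1, V=0, Z=1) weight 1/234
  (X=1, W=2, U=0, Y=1, V=0, Z=2) weight 1/234
  (X=1, W=2, U=0, Y=1, V=1, Z=1) weight 1/234
  (X=1, W=2, U=0, Y=1, V=1, Z=2) weight 1/234
  (X=1, W=2, U=0, Y=1, V=2, Z=1) weight 1/312
  (X=1, W=2, U=0, Y=1, V=2, Z=2) weight 1/312
  (X=1, W=2, U=0, Y=1, V=3, Z=1) weight 1/468
  (X=1, W=2, U=0, Y=1, V=3, Z=2) weight 1/468
  (X=2, W=1, U=0, Y=0, V=0, Z=1) weight 1/468
  … 23 more
Group by X:
  weight(X=1) = 1/18
  weight(X=2) = 1/18
Total weight = 1/18 + 1/18 = 1/9
P(X=1 | obs) = 1/18 / 1/9 = 1/2
P(X=2 | obs) = 1/18 / 1/9 = 1/2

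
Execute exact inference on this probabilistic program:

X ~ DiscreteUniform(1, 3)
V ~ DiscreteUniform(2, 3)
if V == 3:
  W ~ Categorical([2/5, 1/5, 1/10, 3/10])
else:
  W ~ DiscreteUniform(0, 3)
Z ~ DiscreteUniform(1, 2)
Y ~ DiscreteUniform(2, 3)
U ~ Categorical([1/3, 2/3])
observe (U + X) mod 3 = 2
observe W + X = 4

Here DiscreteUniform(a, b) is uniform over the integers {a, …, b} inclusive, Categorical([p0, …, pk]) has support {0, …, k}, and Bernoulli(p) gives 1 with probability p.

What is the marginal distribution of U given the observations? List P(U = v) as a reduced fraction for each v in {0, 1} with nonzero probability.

Enumerate traces; 16 have nonzero weight after conditioning:
  (X=1, V=2, W=3, Z=1, Y=2, U=1) weight 1/144
  (X=1, V=2, W=3, Z=1, Y=3, U=1) weight 1/144
  (X=1, V=2, W=3, Z=2, Y=2, U=1) weight 1/144
  (X=1, V=2, W=3, Z=2, Y=3, U=1) weight 1/144
  (X=1, V=3, W=3, Z=1, Y=2, U=1) weight 1/120
  (X=1, V=3, W=3, Z=1, Y=3, U=1) weight 1/120
  (X=1, V=3, W=3, Z=2, Y=2, U=1) weight 1/120
  (X=1, V=3, W=3, Z=2, Y=3, U=1) weight 1/120
  (X=2, V=2, W=2, Z=1, Y=2, U=0) weight 1/288
  … 7 more
Group by U:
  weight(U=0) = 7/360
  weight(U=1) = 11/180
Total weight = 7/360 + 11/180 = 29/360
P(U=0 | obs) = 7/360 / 29/360 = 7/29
P(U=1 | obs) = 11/180 / 29/360 = 22/29

P(U=0) = 7/29, P(U=1) = 22/29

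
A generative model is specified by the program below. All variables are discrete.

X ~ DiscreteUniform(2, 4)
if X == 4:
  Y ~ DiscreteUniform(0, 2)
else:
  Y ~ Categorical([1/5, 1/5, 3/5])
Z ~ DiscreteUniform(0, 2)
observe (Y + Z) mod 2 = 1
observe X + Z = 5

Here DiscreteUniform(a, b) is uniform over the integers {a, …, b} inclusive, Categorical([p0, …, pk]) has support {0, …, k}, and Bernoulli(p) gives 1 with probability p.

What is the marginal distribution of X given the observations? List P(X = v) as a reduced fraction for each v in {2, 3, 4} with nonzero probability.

P(X=3) = 3/13, P(X=4) = 10/13

Enumerate traces; 3 have nonzero weight after conditioning:
  (X=3, Y=1, Z=2) weight 1/45
  (X=4, Y=0, Z=1) weight 1/27
  (X=4, Y=2, Z=1) weight 1/27
Group by X:
  weight(X=3) = 1/45
  weight(X=4) = 2/27
Total weight = 1/45 + 2/27 = 13/135
P(X=3 | obs) = 1/45 / 13/135 = 3/13
P(X=4 | obs) = 2/27 / 13/135 = 10/13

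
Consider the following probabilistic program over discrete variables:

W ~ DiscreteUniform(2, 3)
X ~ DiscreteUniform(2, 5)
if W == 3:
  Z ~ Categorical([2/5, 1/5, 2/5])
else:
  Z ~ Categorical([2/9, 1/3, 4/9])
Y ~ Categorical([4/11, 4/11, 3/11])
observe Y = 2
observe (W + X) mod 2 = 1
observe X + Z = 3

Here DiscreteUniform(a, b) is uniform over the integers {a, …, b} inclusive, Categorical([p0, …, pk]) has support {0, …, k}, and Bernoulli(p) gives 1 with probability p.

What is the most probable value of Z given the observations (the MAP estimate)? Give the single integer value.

argmax_v P(Z = v | obs) = 0

Enumerate traces; 2 have nonzero weight after conditioning:
  (W=2, X=3, Z=0, Y=2) weight 1/132
  (W=3, X=2, Z=1, Y=2) weight 3/440
Group by Z:
  weight(Z=0) = 1/132
  weight(Z=1) = 3/440
Total weight = 1/132 + 3/440 = 19/1320
P(Z=0 | obs) = 1/132 / 19/1320 = 10/19
P(Z=1 | obs) = 3/440 / 19/1320 = 9/19
argmax = 0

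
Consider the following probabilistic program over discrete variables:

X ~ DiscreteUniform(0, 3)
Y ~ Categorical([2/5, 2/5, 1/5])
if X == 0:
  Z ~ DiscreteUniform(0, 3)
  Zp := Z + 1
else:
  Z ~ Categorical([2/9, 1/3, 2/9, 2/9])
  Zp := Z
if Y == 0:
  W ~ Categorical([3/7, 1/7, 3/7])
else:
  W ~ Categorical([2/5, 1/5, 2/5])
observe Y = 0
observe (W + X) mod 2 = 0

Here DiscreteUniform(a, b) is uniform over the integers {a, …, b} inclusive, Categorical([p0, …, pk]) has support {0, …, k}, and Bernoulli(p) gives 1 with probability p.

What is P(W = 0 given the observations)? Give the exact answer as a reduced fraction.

P(W = 0 | obs) = 3/7

Enumerate traces; 24 have nonzero weight after conditioning:
  (X=0, Y=0, Z=0, W=0) weight 3/280
  (X=0, Y=0, Z=0, W=2) weight 3/280
  (X=0, Y=0, Z=1, W=0) weight 3/280
  (X=0, Y=0, Z=1, W=2) weight 3/280
  (X=0, Y=0, Z=2, W=0) weight 3/280
  (X=0, Y=0, Z=2, W=2) weight 3/280
  (X=0, Y=0, Z=3, W=0) weight 3/280
  (X=0, Y=0, Z=3, W=2) weight 3/280
  (X=1, Y=0, Z=0, W=1) weight 1/315
  … 15 more
Group by W:
  weight(W=0) = 3/35
  weight(W=1) = 1/35
  weight(W=2) = 3/35
Total weight = 3/35 + 1/35 + 3/35 = 1/5
P(W=0 | obs) = 3/35 / 1/5 = 3/7
P(W=1 | obs) = 1/35 / 1/5 = 1/7
P(W=2 | obs) = 3/35 / 1/5 = 3/7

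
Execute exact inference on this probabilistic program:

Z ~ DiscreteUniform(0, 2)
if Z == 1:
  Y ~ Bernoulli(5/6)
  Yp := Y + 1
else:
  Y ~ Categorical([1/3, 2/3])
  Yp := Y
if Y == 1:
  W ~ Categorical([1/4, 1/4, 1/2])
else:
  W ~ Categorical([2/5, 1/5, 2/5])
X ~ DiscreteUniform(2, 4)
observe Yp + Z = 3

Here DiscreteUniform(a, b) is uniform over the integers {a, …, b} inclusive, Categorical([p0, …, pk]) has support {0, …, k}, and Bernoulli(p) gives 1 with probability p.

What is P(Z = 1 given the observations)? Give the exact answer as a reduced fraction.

P(Z = 1 | obs) = 5/9

Enumerate traces; 18 have nonzero weight after conditioning:
  (Z=1, Y=1, W=0, X=2) weight 5/216
  (Z=1, Y=1, W=0, X=3) weight 5/216
  (Z=1, Y=1, W=0, X=4) weight 5/216
  (Z=1, Y=1, W=1, X=2) weight 5/216
  (Z=1, Y=1, W=1, X=3) weight 5/216
  (Z=1, Y=1, W=1, X=4) weight 5/216
  (Z=1, Y=1, W=2, X=2) weight 5/108
  (Z=1, Y=1, W=2, X=3) weight 5/108
  (Z=2, Y=1, W=0, X=2) weight 1/54
  … 9 more
Group by Z:
  weight(Z=1) = 5/18
  weight(Z=2) = 2/9
Total weight = 5/18 + 2/9 = 1/2
P(Z=1 | obs) = 5/18 / 1/2 = 5/9
P(Z=2 | obs) = 2/9 / 1/2 = 4/9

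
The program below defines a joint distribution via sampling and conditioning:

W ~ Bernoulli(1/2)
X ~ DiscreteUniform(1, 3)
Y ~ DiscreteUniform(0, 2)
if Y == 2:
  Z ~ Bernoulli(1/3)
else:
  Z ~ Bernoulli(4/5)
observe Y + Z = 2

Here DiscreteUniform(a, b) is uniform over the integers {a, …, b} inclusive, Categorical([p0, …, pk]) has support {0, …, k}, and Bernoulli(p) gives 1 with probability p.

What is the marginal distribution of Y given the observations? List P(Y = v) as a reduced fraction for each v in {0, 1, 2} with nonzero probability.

P(Y=1) = 6/11, P(Y=2) = 5/11

Enumerate traces; 12 have nonzero weight after conditioning:
  (W=0, X=1, Y=1, Z=1) weight 2/45
  (W=0, X=1, Y=2, Z=0) weight 1/27
  (W=0, X=2, Y=1, Z=1) weight 2/45
  (W=0, X=2, Y=2, Z=0) weight 1/27
  (W=0, X=3, Y=1, Z=1) weight 2/45
  (W=0, X=3, Y=2, Z=0) weight 1/27
  (W=1, X=1, Y=1, Z=1) weight 2/45
  (W=1, X=1, Y=2, Z=0) weight 1/27
  … 4 more
Group by Y:
  weight(Y=1) = 4/15
  weight(Y=2) = 2/9
Total weight = 4/15 + 2/9 = 22/45
P(Y=1 | obs) = 4/15 / 22/45 = 6/11
P(Y=2 | obs) = 2/9 / 22/45 = 5/11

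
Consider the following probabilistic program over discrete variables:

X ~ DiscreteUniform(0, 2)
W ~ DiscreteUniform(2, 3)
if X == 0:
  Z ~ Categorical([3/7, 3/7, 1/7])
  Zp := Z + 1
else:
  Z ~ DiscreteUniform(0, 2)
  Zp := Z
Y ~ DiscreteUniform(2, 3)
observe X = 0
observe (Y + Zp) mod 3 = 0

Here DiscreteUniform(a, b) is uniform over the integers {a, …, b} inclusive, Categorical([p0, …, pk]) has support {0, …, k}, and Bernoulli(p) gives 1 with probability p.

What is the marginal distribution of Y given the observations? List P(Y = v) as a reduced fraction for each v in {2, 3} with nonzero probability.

P(Y=2) = 3/4, P(Y=3) = 1/4

Enumerate traces; 4 have nonzero weight after conditioning:
  (X=0, W=2, Z=0, Y=2) weight 1/28
  (X=0, W=2, Z=2, Y=3) weight 1/84
  (X=0, W=3, Z=0, Y=2) weight 1/28
  (X=0, W=3, Z=2, Y=3) weight 1/84
Group by Y:
  weight(Y=2) = 1/14
  weight(Y=3) = 1/42
Total weight = 1/14 + 1/42 = 2/21
P(Y=2 | obs) = 1/14 / 2/21 = 3/4
P(Y=3 | obs) = 1/42 / 2/21 = 1/4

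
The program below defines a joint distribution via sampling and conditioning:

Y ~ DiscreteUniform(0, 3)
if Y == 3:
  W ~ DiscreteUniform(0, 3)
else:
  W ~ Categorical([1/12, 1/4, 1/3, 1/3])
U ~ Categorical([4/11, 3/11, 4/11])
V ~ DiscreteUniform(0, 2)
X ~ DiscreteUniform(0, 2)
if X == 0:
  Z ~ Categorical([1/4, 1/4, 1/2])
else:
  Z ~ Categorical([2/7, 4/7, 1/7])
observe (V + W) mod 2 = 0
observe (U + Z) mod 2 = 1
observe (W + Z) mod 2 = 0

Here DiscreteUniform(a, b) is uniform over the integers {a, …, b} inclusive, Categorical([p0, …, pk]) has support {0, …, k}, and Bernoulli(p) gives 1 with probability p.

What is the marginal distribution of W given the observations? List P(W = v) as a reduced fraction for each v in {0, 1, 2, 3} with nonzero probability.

Enumerate traces; 144 have nonzero weight after conditioning:
  (Y=0, W=0, U=1, V=0, X=0, Z=0) weight 1/6336
  (Y=0, W=0, U=1, V=0, X=0, Z=2) weight 1/3168
  (Y=0, W=0, U=1, V=0, X=1, Z=0) weight 1/5544
  (Y=0, W=0, U=1, V=0, X=1, Z=2) weight 1/11088
  (Y=0, W=0, U=1, V=0, X=2, Z=0) weight 1/5544
  (Y=0, W=0, U=1, V=0, X=2, Z=2) weight 1/11088
  (Y=0, W=0, U=1, V=2, X=0, Z=0) weight 1/6336
  (Y=0, W=0, U=1, V=2, X=0, Z=2) weight 1/3168
  (Y=0, W=1, U=0, V=1, X=0, Z=1) weight 1/1584
  (Y=0, W=2, U=1, V=0, X=0, Z=0) weight 1/1584
  … 134 more
Group by W:
  weight(W=0) = 15/1232
  weight(W=1) = 13/462
  weight(W=2) = 75/2464
  weight(W=3) = 65/1848
Total weight = 15/1232 + 13/462 + 75/2464 + 65/1848 = 261/2464
P(W=0 | obs) = 15/1232 / 261/2464 = 10/87
P(W=1 | obs) = 13/462 / 261/2464 = 208/783
P(W=2 | obs) = 75/2464 / 261/2464 = 25/87
P(W=3 | obs) = 65/1848 / 261/2464 = 260/783

P(W=0) = 10/87, P(W=1) = 208/783, P(W=2) = 25/87, P(W=3) = 260/783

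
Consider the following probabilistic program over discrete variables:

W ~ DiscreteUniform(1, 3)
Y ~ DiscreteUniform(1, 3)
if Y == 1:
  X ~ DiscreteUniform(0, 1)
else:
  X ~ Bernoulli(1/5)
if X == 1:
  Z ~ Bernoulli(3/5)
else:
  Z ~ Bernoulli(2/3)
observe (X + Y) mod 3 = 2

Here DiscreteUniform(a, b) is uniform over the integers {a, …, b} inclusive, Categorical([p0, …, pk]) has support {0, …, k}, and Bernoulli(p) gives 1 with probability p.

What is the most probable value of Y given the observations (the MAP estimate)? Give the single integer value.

Enumerate traces; 12 have nonzero weight after conditioning:
  (W=1, Y=1, X=1, Z=0) weight 1/45
  (W=1, Y=1, X=1, Z=1) weight 1/30
  (W=1, Y=2, X=0, Z=0) weight 4/135
  (W=1, Y=2, X=0, Z=1) weight 8/135
  (W=2, Y=1, X=1, Z=0) weight 1/45
  (W=2, Y=1, X=1, Z=1) weight 1/30
  (W=2, Y=2, X=0, Z=0) weight 4/135
  (W=2, Y=2, X=0, Z=1) weight 8/135
  … 4 more
Group by Y:
  weight(Y=1) = 1/6
  weight(Y=2) = 4/15
Total weight = 1/6 + 4/15 = 13/30
P(Y=1 | obs) = 1/6 / 13/30 = 5/13
P(Y=2 | obs) = 4/15 / 13/30 = 8/13
argmax = 2

argmax_v P(Y = v | obs) = 2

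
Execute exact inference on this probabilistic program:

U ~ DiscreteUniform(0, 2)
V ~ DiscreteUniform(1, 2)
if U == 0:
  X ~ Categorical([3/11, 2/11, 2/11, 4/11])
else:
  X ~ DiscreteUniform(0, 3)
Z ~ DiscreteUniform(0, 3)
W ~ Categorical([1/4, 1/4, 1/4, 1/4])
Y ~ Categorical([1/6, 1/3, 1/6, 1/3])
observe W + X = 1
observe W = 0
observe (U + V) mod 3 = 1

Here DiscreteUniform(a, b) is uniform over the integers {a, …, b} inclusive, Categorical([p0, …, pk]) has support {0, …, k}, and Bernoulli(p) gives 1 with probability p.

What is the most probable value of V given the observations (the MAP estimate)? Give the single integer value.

Enumerate traces; 32 have nonzero weight after conditioning:
  (U=0, V=1, X=1, Z=0, W=0, Y=0) weight 1/3168
  (U=0, V=1, X=1, Z=0, W=0, Y=1) weight 1/1584
  (U=0, V=1, X=1, Z=0, W=0, Y=2) weight 1/3168
  (U=0, V=1, X=1, Z=0, W=0, Y=3) weight 1/1584
  (U=0, V=1, X=1, Z=1, W=0, Y=0) weight 1/3168
  (U=0, V=1, X=1, Z=1, W=0, Y=1) weight 1/1584
  (U=0, V=1, X=1, Z=1, W=0, Y=2) weight 1/3168
  (U=0, V=1, X=1, Z=1, W=0, Y=3) weight 1/1584
  (U=2, V=2, X=1, Z=0, W=0, Y=0) weight 1/2304
  … 23 more
Group by V:
  weight(V=1) = 1/132
  weight(V=2) = 1/96
Total weight = 1/132 + 1/96 = 19/1056
P(V=1 | obs) = 1/132 / 19/1056 = 8/19
P(V=2 | obs) = 1/96 / 19/1056 = 11/19
argmax = 2

argmax_v P(V = v | obs) = 2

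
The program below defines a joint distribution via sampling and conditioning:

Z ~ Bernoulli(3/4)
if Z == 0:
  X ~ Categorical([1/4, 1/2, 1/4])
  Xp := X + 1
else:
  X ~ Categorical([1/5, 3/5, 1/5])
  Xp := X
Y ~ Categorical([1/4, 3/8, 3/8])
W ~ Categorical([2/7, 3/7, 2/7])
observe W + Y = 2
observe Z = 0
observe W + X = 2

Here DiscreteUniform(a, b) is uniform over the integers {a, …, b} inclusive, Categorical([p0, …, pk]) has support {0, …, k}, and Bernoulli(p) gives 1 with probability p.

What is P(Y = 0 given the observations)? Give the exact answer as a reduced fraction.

Enumerate traces; 3 have nonzero weight after conditioning:
  (Z=0, X=0, Y=0, W=2) weight 1/224
  (Z=0, X=1, Y=1, W=1) weight 9/448
  (Z=0, X=2, Y=2, W=0) weight 3/448
Group by Y:
  weight(Y=0) = 1/224
  weight(Y=1) = 9/448
  weight(Y=2) = 3/448
Total weight = 1/224 + 9/448 + 3/448 = 1/32
P(Y=0 | obs) = 1/224 / 1/32 = 1/7
P(Y=1 | obs) = 9/448 / 1/32 = 9/14
P(Y=2 | obs) = 3/448 / 1/32 = 3/14

P(Y = 0 | obs) = 1/7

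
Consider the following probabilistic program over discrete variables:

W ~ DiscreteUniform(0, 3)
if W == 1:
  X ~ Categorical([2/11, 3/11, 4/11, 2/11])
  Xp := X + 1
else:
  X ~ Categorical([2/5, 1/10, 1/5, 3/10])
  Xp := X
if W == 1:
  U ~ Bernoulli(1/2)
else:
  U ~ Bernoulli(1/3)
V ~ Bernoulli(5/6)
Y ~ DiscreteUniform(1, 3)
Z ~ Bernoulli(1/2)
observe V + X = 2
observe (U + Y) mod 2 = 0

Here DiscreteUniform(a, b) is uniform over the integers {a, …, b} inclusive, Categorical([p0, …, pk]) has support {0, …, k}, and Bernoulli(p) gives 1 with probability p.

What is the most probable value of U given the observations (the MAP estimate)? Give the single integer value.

argmax_v P(U = v | obs) = 1

Enumerate traces; 48 have nonzero weight after conditioning:
  (W=0, X=1, U=0, V=1, Y=2, Z=0) weight 1/432
  (W=0, X=1, U=0, V=1, Y=2, Z=1) weight 1/432
  (W=0, X=1, U=1, V=1, Y=1, Z=0) weight 1/864
  (W=0, X=1, U=1, V=1, Y=1, Z=1) weight 1/864
  (W=0, X=1, U=1, V=1, Y=3, Z=0) weight 1/864
  (W=0, X=1, U=1, V=1, Y=3, Z=1) weight 1/864
  (W=0, X=2, U=0, V=0, Y=2, Z=0) weight 1/1080
  (W=0, X=2, U=0, V=0, Y=2, Z=1) weight 1/1080
  … 40 more
Group by U:
  weight(U=0) = 83/2640
  weight(U=1) = 43/990
Total weight = 83/2640 + 43/990 = 593/7920
P(U=0 | obs) = 83/2640 / 593/7920 = 249/593
P(U=1 | obs) = 43/990 / 593/7920 = 344/593
argmax = 1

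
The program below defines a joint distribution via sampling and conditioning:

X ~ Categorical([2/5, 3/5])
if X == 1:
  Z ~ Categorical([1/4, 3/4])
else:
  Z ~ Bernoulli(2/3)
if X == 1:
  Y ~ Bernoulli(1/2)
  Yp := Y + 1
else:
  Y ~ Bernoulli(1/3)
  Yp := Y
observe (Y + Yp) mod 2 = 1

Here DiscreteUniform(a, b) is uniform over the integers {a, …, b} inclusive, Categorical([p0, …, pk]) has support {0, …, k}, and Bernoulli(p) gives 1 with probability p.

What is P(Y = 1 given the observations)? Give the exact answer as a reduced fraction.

Enumerate traces; 4 have nonzero weight after conditioning:
  (X=1, Z=0, Y=0) weight 3/40
  (X=1, Z=0, Y=1) weight 3/40
  (X=1, Z=1, Y=0) weight 9/40
  (X=1, Z=1, Y=1) weight 9/40
Group by Y:
  weight(Y=0) = 3/10
  weight(Y=1) = 3/10
Total weight = 3/10 + 3/10 = 3/5
P(Y=0 | obs) = 3/10 / 3/5 = 1/2
P(Y=1 | obs) = 3/10 / 3/5 = 1/2

P(Y = 1 | obs) = 1/2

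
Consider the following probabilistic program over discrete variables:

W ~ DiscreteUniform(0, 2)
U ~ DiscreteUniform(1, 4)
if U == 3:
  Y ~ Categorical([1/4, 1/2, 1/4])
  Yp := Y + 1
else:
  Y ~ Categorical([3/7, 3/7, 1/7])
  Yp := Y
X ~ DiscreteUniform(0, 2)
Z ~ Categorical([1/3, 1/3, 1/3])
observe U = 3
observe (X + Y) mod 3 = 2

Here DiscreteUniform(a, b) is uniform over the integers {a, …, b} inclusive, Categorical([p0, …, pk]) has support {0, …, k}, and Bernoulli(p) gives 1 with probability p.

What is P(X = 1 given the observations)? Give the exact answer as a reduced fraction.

P(X = 1 | obs) = 1/2

Enumerate traces; 27 have nonzero weight after conditioning:
  (W=0, U=3, Y=0, X=2, Z=0) weight 1/432
  (W=0, U=3, Y=0, X=2, Z=1) weight 1/432
  (W=0, U=3, Y=0, X=2, Z=2) weight 1/432
  (W=0, U=3, Y=1, X=1, Z=0) weight 1/216
  (W=0, U=3, Y=1, X=1, Z=1) weight 1/216
  (W=0, U=3, Y=1, X=1, Z=2) weight 1/216
  (W=0, U=3, Y=2, X=0, Z=0) weight 1/432
  (W=0, U=3, Y=2, X=0, Z=1) weight 1/432
  … 19 more
Group by X:
  weight(X=0) = 1/48
  weight(X=1) = 1/24
  weight(X=2) = 1/48
Total weight = 1/48 + 1/24 + 1/48 = 1/12
P(X=0 | obs) = 1/48 / 1/12 = 1/4
P(X=1 | obs) = 1/24 / 1/12 = 1/2
P(X=2 | obs) = 1/48 / 1/12 = 1/4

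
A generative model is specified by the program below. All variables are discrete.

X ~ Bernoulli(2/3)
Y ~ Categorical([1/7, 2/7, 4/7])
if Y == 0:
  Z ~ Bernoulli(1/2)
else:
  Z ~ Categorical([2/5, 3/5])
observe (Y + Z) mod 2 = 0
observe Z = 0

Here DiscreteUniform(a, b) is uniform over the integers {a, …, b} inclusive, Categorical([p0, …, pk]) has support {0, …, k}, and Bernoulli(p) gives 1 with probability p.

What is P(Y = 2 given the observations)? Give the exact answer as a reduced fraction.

Enumerate traces; 4 have nonzero weight after conditioning:
  (X=0, Y=0, Z=0) weight 1/42
  (X=0, Y=2, Z=0) weight 8/105
  (X=1, Y=0, Z=0) weight 1/21
  (X=1, Y=2, Z=0) weight 16/105
Group by Y:
  weight(Y=0) = 1/14
  weight(Y=2) = 8/35
Total weight = 1/14 + 8/35 = 3/10
P(Y=0 | obs) = 1/14 / 3/10 = 5/21
P(Y=2 | obs) = 8/35 / 3/10 = 16/21

P(Y = 2 | obs) = 16/21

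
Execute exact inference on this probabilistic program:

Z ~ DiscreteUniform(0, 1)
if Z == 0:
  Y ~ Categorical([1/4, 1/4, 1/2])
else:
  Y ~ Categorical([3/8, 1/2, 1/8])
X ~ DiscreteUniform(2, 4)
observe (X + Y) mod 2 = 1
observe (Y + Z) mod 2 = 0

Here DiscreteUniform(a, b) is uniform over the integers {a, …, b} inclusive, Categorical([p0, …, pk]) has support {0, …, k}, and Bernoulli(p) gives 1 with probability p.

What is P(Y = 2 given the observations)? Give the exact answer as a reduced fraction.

Enumerate traces; 4 have nonzero weight after conditioning:
  (Z=0, Y=0, X=3) weight 1/24
  (Z=0, Y=2, X=3) weight 1/12
  (Z=1, Y=1, X=2) weight 1/12
  (Z=1, Y=1, X=4) weight 1/12
Group by Y:
  weight(Y=0) = 1/24
  weight(Y=1) = 1/6
  weight(Y=2) = 1/12
Total weight = 1/24 + 1/6 + 1/12 = 7/24
P(Y=0 | obs) = 1/24 / 7/24 = 1/7
P(Y=1 | obs) = 1/6 / 7/24 = 4/7
P(Y=2 | obs) = 1/12 / 7/24 = 2/7

P(Y = 2 | obs) = 2/7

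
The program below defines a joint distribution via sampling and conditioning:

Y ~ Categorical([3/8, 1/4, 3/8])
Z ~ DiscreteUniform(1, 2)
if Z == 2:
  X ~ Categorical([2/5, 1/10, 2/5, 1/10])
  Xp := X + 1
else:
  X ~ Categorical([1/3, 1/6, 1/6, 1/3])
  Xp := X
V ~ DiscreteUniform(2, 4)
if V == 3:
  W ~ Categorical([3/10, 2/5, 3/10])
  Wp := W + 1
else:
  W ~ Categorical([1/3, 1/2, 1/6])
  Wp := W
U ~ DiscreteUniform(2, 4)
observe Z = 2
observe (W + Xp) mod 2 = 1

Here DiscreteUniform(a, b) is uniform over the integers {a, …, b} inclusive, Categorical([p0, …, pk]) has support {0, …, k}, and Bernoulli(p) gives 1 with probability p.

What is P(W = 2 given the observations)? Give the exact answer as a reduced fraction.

Enumerate traces; 162 have nonzero weight after conditioning:
  (Y=0, Z=2, X=0, V=2, W=0, U=2) weight 1/360
  (Y=0, Z=2, X=0, V=2, W=0, U=3) weight 1/360
  (Y=0, Z=2, X=0, V=2, W=0, U=4) weight 1/360
  (Y=0, Z=2, X=0, V=2, W=2, U=2) weight 1/720
  (Y=0, Z=2, X=0, V=2, W=2, U=3) weight 1/720
  (Y=0, Z=2, X=0, V=2, W=2, U=4) weight 1/720
  (Y=0, Z=2, X=0, V=3, W=0, U=2) weight 1/400
  (Y=0, Z=2, X=0, V=3, W=0, U=3) weight 1/400
  (Y=0, Z=2, X=1, V=2, W=1, U=2) weight 1/960
  … 153 more
Group by W:
  weight(W=0) = 29/225
  weight(W=1) = 7/150
  weight(W=2) = 19/225
Total weight = 29/225 + 7/150 + 19/225 = 13/50
P(W=0 | obs) = 29/225 / 13/50 = 58/117
P(W=1 | obs) = 7/150 / 13/50 = 7/39
P(W=2 | obs) = 19/225 / 13/50 = 38/117

P(W = 2 | obs) = 38/117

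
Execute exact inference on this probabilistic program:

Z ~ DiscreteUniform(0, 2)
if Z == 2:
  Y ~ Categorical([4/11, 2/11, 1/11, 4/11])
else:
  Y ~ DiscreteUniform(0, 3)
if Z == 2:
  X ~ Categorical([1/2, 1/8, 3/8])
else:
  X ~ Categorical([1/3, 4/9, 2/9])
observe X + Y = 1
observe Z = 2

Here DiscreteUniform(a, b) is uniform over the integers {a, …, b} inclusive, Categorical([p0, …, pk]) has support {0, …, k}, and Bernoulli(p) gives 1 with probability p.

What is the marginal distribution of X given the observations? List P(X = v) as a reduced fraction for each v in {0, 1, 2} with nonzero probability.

P(X=0) = 2/3, P(X=1) = 1/3

Enumerate traces; 2 have nonzero weight after conditioning:
  (Z=2, Y=0, X=1) weight 1/66
  (Z=2, Y=1, X=0) weight 1/33
Group by X:
  weight(X=0) = 1/33
  weight(X=1) = 1/66
Total weight = 1/33 + 1/66 = 1/22
P(X=0 | obs) = 1/33 / 1/22 = 2/3
P(X=1 | obs) = 1/66 / 1/22 = 1/3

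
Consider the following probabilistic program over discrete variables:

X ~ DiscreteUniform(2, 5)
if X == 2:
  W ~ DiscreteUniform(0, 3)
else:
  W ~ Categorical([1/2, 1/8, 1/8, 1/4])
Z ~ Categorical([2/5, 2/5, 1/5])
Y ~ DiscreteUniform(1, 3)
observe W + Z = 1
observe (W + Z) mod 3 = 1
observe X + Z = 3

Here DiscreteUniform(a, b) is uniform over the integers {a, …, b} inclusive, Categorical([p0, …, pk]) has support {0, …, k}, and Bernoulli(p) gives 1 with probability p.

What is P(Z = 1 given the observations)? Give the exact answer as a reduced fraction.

Enumerate traces; 6 have nonzero weight after conditioning:
  (X=2, W=0, Z=1, Y=1) weight 1/120
  (X=2, W=0, Z=1, Y=2) weight 1/120
  (X=2, W=0, Z=1, Y=3) weight 1/120
  (X=3, W=1, Z=0, Y=1) weight 1/240
  (X=3, W=1, Z=0, Y=2) weight 1/240
  (X=3, W=1, Z=0, Y=3) weight 1/240
Group by Z:
  weight(Z=0) = 1/80
  weight(Z=1) = 1/40
Total weight = 1/80 + 1/40 = 3/80
P(Z=0 | obs) = 1/80 / 3/80 = 1/3
P(Z=1 | obs) = 1/40 / 3/80 = 2/3

P(Z = 1 | obs) = 2/3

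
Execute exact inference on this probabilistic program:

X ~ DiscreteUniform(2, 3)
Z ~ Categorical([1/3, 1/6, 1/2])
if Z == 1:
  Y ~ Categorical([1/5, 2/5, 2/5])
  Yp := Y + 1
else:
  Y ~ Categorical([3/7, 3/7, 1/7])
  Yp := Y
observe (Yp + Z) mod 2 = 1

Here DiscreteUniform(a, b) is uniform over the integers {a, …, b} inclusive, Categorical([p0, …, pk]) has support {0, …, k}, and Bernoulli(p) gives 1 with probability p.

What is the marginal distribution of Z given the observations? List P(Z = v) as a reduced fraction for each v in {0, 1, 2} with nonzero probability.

Enumerate traces; 6 have nonzero weight after conditioning:
  (X=2, Z=0, Y=1) weight 1/14
  (X=2, Z=1, Y=1) weight 1/30
  (X=2, Z=2, Y=1) weight 3/28
  (X=3, Z=0, Y=1) weight 1/14
  (X=3, Z=1, Y=1) weight 1/30
  (X=3, Z=2, Y=1) weight 3/28
Group by Z:
  weight(Z=0) = 1/7
  weight(Z=1) = 1/15
  weight(Z=2) = 3/14
Total weight = 1/7 + 1/15 + 3/14 = 89/210
P(Z=0 | obs) = 1/7 / 89/210 = 30/89
P(Z=1 | obs) = 1/15 / 89/210 = 14/89
P(Z=2 | obs) = 3/14 / 89/210 = 45/89

P(Z=0) = 30/89, P(Z=1) = 14/89, P(Z=2) = 45/89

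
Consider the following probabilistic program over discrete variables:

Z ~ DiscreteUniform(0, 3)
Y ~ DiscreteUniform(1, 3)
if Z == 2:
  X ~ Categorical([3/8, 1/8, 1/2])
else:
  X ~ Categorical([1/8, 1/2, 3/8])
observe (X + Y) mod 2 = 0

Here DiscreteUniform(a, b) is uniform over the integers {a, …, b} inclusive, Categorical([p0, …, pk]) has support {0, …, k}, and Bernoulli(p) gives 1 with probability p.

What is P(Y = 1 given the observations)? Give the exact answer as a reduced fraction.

Enumerate traces; 16 have nonzero weight after conditioning:
  (Z=0, Y=1, X=1) weight 1/24
  (Z=0, Y=2, X=0) weight 1/96
  (Z=0, Y=2, X=2) weight 1/32
  (Z=0, Y=3, X=1) weight 1/24
  (Z=1, Y=1, X=1) weight 1/24
  (Z=1, Y=2, X=0) weight 1/96
  (Z=1, Y=2, X=2) weight 1/32
  (Z=1, Y=3, X=1) weight 1/24
  … 8 more
Group by Y:
  weight(Y=1) = 13/96
  weight(Y=2) = 19/96
  weight(Y=3) = 13/96
Total weight = 13/96 + 19/96 + 13/96 = 15/32
P(Y=1 | obs) = 13/96 / 15/32 = 13/45
P(Y=2 | obs) = 19/96 / 15/32 = 19/45
P(Y=3 | obs) = 13/96 / 15/32 = 13/45

P(Y = 1 | obs) = 13/45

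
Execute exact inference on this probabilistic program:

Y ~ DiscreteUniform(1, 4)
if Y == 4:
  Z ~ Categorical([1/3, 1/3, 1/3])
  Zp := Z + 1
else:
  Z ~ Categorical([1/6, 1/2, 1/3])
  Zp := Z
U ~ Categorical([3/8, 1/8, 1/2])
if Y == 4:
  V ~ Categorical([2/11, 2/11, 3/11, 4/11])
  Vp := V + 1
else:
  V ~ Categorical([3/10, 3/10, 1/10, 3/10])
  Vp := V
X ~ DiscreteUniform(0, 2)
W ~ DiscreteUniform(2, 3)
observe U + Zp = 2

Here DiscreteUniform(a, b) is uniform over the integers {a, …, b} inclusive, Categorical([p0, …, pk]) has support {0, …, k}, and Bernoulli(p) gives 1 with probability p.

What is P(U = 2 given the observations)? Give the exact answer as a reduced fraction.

P(U = 2 | obs) = 12/47

Enumerate traces; 264 have nonzero weight after conditioning:
  (Y=1, Z=0, U=2, V=0, X=0, W=2) weight 1/960
  (Y=1, Z=0, U=2, V=0, X=0, W=3) weight 1/960
  (Y=1, Z=0, U=2, V=0, X=1, W=2) weight 1/960
  (Y=1, Z=0, U=2, V=0, X=1, W=3) weight 1/960
  (Y=1, Z=0, U=2, V=0, X=2, W=2) weight 1/960
  (Y=1, Z=0, U=2, V=0, X=2, W=3) weight 1/960
  (Y=1, Z=0, U=2, V=1, X=0, W=2) weight 1/960
  (Y=1, Z=0, U=2, V=1, X=0, W=3) weight 1/960
  (Y=1, Z=1, U=1, V=0, X=0, W=2) weight 1/1280
  (Y=1, Z=2, U=0, V=0, X=0, W=2) weight 1/640
  … 254 more
Group by U:
  weight(U=0) = 1/8
  weight(U=1) = 11/192
  weight(U=2) = 1/16
Total weight = 1/8 + 11/192 + 1/16 = 47/192
P(U=0 | obs) = 1/8 / 47/192 = 24/47
P(U=1 | obs) = 11/192 / 47/192 = 11/47
P(U=2 | obs) = 1/16 / 47/192 = 12/47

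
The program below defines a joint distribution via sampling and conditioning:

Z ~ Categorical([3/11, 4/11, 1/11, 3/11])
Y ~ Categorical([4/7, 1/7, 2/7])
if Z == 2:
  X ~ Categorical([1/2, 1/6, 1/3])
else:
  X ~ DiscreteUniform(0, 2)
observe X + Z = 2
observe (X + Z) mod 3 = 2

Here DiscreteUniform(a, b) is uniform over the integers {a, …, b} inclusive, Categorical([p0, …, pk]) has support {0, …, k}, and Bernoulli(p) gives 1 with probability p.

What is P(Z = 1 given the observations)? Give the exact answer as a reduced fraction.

Enumerate traces; 9 have nonzero weight after conditioning:
  (Z=0, Y=0, X=2) weight 4/77
  (Z=0, Y=1, X=2) weight 1/77
  (Z=0, Y=2, X=2) weight 2/77
  (Z=1, Y=0, X=1) weight 16/231
  (Z=1, Y=1, X=1) weight 4/231
  (Z=1, Y=2, X=1) weight 8/231
  (Z=2, Y=0, X=0) weight 2/77
  (Z=2, Y=1, X=0) weight 1/154
  … 1 more
Group by Z:
  weight(Z=0) = 1/11
  weight(Z=1) = 4/33
  weight(Z=2) = 1/22
Total weight = 1/11 + 4/33 + 1/22 = 17/66
P(Z=0 | obs) = 1/11 / 17/66 = 6/17
P(Z=1 | obs) = 4/33 / 17/66 = 8/17
P(Z=2 | obs) = 1/22 / 17/66 = 3/17

P(Z = 1 | obs) = 8/17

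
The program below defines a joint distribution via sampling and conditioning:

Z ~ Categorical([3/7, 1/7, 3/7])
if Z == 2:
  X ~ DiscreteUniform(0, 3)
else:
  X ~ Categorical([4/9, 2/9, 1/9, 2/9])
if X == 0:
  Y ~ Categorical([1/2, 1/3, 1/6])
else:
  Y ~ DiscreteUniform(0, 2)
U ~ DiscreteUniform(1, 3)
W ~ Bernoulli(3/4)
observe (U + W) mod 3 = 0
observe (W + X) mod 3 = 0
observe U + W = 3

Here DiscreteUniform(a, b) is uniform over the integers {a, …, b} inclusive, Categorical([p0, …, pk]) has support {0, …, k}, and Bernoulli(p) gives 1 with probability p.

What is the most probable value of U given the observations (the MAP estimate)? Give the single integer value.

argmax_v P(U = v | obs) = 3

Enumerate traces; 27 have nonzero weight after conditioning:
  (Z=0, X=0, Y=0, U=3, W=0) weight 1/126
  (Z=0, X=0, Y=1, U=3, W=0) weight 1/189
  (Z=0, X=0, Y=2, U=3, W=0) weight 1/378
  (Z=0, X=2, Y=0, U=2, W=1) weight 1/252
  (Z=0, X=2, Y=1, U=2, W=1) weight 1/252
  (Z=0, X=2, Y=2, U=2, W=1) weight 1/252
  (Z=0, X=3, Y=0, U=3, W=0) weight 1/378
  (Z=0, X=3, Y=1, U=3, W=0) weight 1/378
  … 19 more
Group by U:
  weight(U=2) = 43/1008
  weight(U=3) = 25/504
Total weight = 43/1008 + 25/504 = 31/336
P(U=2 | obs) = 43/1008 / 31/336 = 43/93
P(U=3 | obs) = 25/504 / 31/336 = 50/93
argmax = 3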